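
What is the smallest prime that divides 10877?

10877 is odd.
Digit sum 23, not divisible by 3.
Ends in 7: not divisible by 5.
7: 10877 = 7·1553 + 6
11: 10877 = 11·988 + 9
13: 10877 = 13·836 + 9
17: 10877 = 17·639 + 14
19: 10877 = 19·572 + 9
23: 10877 = 23·472 + 21
29: 10877 = 29·375 + 2
31: 10877 = 31·350 + 27
37: 10877 = 37·293 + 36
41: 10877 = 41·265 + 12
43: 10877 = 43·252 + 41
47: 10877 = 47·231 + 20
53: 10877 = 53·205 + 12
59: 10877 = 59·184 + 21
61: 10877 = 61·178 + 19
67: 10877 = 67·162 + 23
71: 10877 = 71·153 + 14
73: 10877 = 73·149

73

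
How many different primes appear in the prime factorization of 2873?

2

2873 = 13^2 · 17
2873 = 13^2 · 17, which has 2 distinct prime factors.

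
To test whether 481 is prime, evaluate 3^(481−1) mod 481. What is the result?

417

3^1 ≡ 3 (mod 481)
3^2 ≡ 3^2 = 9 ≡ 9 (mod 481)
3^4 ≡ 9^2 = 81 ≡ 81 (mod 481)
3^8 ≡ 81^2 = 6561 ≡ 308 (mod 481)
3^16 ≡ 308^2 = 94864 ≡ 107 (mod 481)
3^32 ≡ 107^2 = 11449 ≡ 386 (mod 481)
3^64 ≡ 386^2 = 148996 ≡ 367 (mod 481)
3^128 ≡ 367^2 = 134689 ≡ 9 (mod 481)
3^256 ≡ 9^2 = 81 ≡ 81 (mod 481)
480 = 256 + 128 + 64 + 32 in binary powers of 2.
So 3^480 ≡ 81 · 9 · 367 · 386 ≡ 417 (mod 481).
Since 417 ≠ 1, base 3 is a Fermat witness: 481 is composite.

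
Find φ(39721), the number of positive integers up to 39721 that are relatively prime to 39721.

Factor: 39721 = 11 · 23 · 157.
φ(39721) = (11−1) · (23−1) · (157−1) = 10 · 22 · 156 = 34320.

34320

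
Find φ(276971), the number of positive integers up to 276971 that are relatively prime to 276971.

Factor: 276971 = 47 · 71 · 83.
φ(276971) = (47−1) · (71−1) · (83−1) = 46 · 70 · 82 = 264040.

264040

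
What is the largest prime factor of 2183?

2183 = 37 · 59
59 is prime.
So 2183 = 37 · 59; the largest prime factor is 59.

59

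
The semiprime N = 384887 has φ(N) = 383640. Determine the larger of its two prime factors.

φ(n) = (p−1)(q−1) = n − (p+q) + 1, so p + q = 384887 − 383640 + 1 = 1248.
p and q are the roots of t² − 1248t + 384887 = 0.
Discriminant: 1248² − 4·384887 = 1557504 − 1539548 = 17956; √17956 = 134.
q = (1248 − 134)/2 = 557, p = (1248 + 134)/2 = 691.
Check: 557 · 691 = 384887.

691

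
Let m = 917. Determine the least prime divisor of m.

7

917 is odd.
Digit sum 17, not divisible by 3.
Ends in 7: not divisible by 5.
7: 917 = 7·131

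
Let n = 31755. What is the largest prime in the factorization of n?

73

31755 = 3 · 10585
10585 = 5 · 2117
2117 = 29 · 73
73 is prime.
So 31755 = 3 · 5 · 29 · 73; the largest prime factor is 73.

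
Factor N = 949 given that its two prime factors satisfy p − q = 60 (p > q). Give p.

Since p = q + 60, we have 949 = q(q + 60), so q² + 60q − 949 = 0.
Discriminant: 60² + 4·949 = 3600 + 3796 = 7396; √7396 = 86.
q = (−60 + 86)/2 = 13, and p = q + 60 = 73.
Check: 13 · 73 = 949.

73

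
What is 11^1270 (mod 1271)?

811

11^1 ≡ 11 (mod 1271)
11^2 ≡ 11^2 = 121 ≡ 121 (mod 1271)
11^4 ≡ 121^2 = 14641 ≡ 660 (mod 1271)
11^8 ≡ 660^2 = 435600 ≡ 918 (mod 1271)
11^16 ≡ 918^2 = 842724 ≡ 51 (mod 1271)
11^32 ≡ 51^2 = 2601 ≡ 59 (mod 1271)
11^64 ≡ 59^2 = 3481 ≡ 939 (mod 1271)
11^128 ≡ 939^2 = 881721 ≡ 918 (mod 1271)
11^256 ≡ 918^2 = 842724 ≡ 51 (mod 1271)
11^512 ≡ 51^2 = 2601 ≡ 59 (mod 1271)
11^1024 ≡ 59^2 = 3481 ≡ 939 (mod 1271)
1270 = 1024 + 128 + 64 + 32 + 16 + 4 + 2 in binary powers of 2.
So 11^1270 ≡ 939 · 918 · 939 · 59 · 51 · 660 · 121 ≡ 811 (mod 1271).
Since 811 ≠ 1, base 11 is a Fermat witness: 1271 is composite.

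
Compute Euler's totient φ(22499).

22200

Factor: 22499 = 149 · 151.
φ(22499) = (149−1) · (151−1) = 148 · 150 = 22200.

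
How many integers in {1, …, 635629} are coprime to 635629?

610896

Factor: 635629 = 53 · 67 · 179.
φ(635629) = (53−1) · (67−1) · (179−1) = 52 · 66 · 178 = 610896.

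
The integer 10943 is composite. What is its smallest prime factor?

10943 is odd.
Digit sum 17, not divisible by 3.
Ends in 3: not divisible by 5.
7: 10943 = 7·1563 + 2
11: 10943 = 11·994 + 9
13: 10943 = 13·841 + 10
17: 10943 = 17·643 + 12
19: 10943 = 19·575 + 18
23: 10943 = 23·475 + 18
29: 10943 = 29·377 + 10
31: 10943 = 31·353

31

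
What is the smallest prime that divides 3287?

3287 is odd.
Digit sum 20, not divisible by 3.
Ends in 7: not divisible by 5.
7: 3287 = 7·469 + 4
11: 3287 = 11·298 + 9
13: 3287 = 13·252 + 11
17: 3287 = 17·193 + 6
19: 3287 = 19·173

19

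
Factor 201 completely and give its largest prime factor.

67

201 = 3 · 67
67 is prime.
So 201 = 3 · 67; the largest prime factor is 67.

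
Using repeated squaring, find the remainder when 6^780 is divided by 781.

375

6^1 ≡ 6 (mod 781)
6^2 ≡ 6^2 = 36 ≡ 36 (mod 781)
6^4 ≡ 36^2 = 1296 ≡ 515 (mod 781)
6^8 ≡ 515^2 = 265225 ≡ 466 (mod 781)
6^16 ≡ 466^2 = 217156 ≡ 38 (mod 781)
6^32 ≡ 38^2 = 1444 ≡ 663 (mod 781)
6^64 ≡ 663^2 = 439569 ≡ 647 (mod 781)
6^128 ≡ 647^2 = 418609 ≡ 774 (mod 781)
6^256 ≡ 774^2 = 599076 ≡ 49 (mod 781)
6^512 ≡ 49^2 = 2401 ≡ 58 (mod 781)
780 = 512 + 256 + 8 + 4 in binary powers of 2.
So 6^780 ≡ 58 · 49 · 466 · 515 ≡ 375 (mod 781).
Since 375 ≠ 1, base 6 is a Fermat witness: 781 is composite.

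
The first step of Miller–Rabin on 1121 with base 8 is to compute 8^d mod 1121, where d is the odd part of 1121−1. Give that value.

1114

1121 − 1 = 1120 = 2^5 · 35, so d = 35.
8^1 ≡ 8 (mod 1121)
8^2 ≡ 8^2 = 64 ≡ 64 (mod 1121)
8^4 ≡ 64^2 = 4096 ≡ 733 (mod 1121)
8^8 ≡ 733^2 = 537289 ≡ 330 (mod 1121)
8^16 ≡ 330^2 = 108900 ≡ 163 (mod 1121)
8^32 ≡ 163^2 = 26569 ≡ 786 (mod 1121)
35 = 32 + 2 + 1 in binary powers of 2.
So 8^35 ≡ 786 · 64 · 8 ≡ 1114 (mod 1121).
Squaring chain: 1114 → 49 → 159 → 619 → 900; never reaches −1, so base 8 is a Miller–Rabin witness that 1121 is composite.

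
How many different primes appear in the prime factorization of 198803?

198803 = 11^2 · 1643
1643 = 31 · 53
198803 = 11^2 · 31 · 53, which has 3 distinct prime factors.

3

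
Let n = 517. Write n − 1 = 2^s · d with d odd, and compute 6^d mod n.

486

517 − 1 = 516 = 2^2 · 129, so d = 129.
6^1 ≡ 6 (mod 517)
6^2 ≡ 6^2 = 36 ≡ 36 (mod 517)
6^4 ≡ 36^2 = 1296 ≡ 262 (mod 517)
6^8 ≡ 262^2 = 68644 ≡ 400 (mod 517)
6^16 ≡ 400^2 = 160000 ≡ 247 (mod 517)
6^32 ≡ 247^2 = 61009 ≡ 3 (mod 517)
6^64 ≡ 3^2 = 9 ≡ 9 (mod 517)
6^128 ≡ 9^2 = 81 ≡ 81 (mod 517)
129 = 128 + 1 in binary powers of 2.
So 6^129 ≡ 81 · 6 ≡ 486 (mod 517).
Squaring chain: 486 → 444; never reaches −1, so base 6 is a Miller–Rabin witness that 517 is composite.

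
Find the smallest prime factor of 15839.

47

15839 is odd.
Digit sum 26, not divisible by 3.
Ends in 9: not divisible by 5.
7: 15839 = 7·2262 + 5
11: 15839 = 11·1439 + 10
13: 15839 = 13·1218 + 5
17: 15839 = 17·931 + 12
19: 15839 = 19·833 + 12
23: 15839 = 23·688 + 15
29: 15839 = 29·546 + 5
31: 15839 = 31·510 + 29
37: 15839 = 37·428 + 3
41: 15839 = 41·386 + 13
43: 15839 = 43·368 + 15
47: 15839 = 47·337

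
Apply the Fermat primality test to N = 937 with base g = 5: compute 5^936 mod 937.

1

5^1 ≡ 5 (mod 937)
5^2 ≡ 5^2 = 25 ≡ 25 (mod 937)
5^4 ≡ 25^2 = 625 ≡ 625 (mod 937)
5^8 ≡ 625^2 = 390625 ≡ 833 (mod 937)
5^16 ≡ 833^2 = 693889 ≡ 509 (mod 937)
5^32 ≡ 509^2 = 259081 ≡ 469 (mod 937)
5^64 ≡ 469^2 = 219961 ≡ 703 (mod 937)
5^128 ≡ 703^2 = 494209 ≡ 410 (mod 937)
5^256 ≡ 410^2 = 168100 ≡ 377 (mod 937)
5^512 ≡ 377^2 = 142129 ≡ 642 (mod 937)
936 = 512 + 256 + 128 + 32 + 8 in binary powers of 2.
So 5^936 ≡ 642 · 377 · 410 · 469 · 833 ≡ 1 (mod 937).
Since the result is 1, base 5 gives no evidence that 937 is composite.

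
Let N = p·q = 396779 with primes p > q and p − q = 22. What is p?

Since p = q + 22, we have 396779 = q(q + 22), so q² + 22q − 396779 = 0.
Discriminant: 22² + 4·396779 = 484 + 1587116 = 1587600; √1587600 = 1260.
q = (−22 + 1260)/2 = 619, and p = q + 22 = 641.
Check: 619 · 641 = 396779.

641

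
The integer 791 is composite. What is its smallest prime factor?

791 is odd.
Digit sum 17, not divisible by 3.
Ends in 1: not divisible by 5.
7: 791 = 7·113

7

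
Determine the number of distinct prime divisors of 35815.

4

35815 = 5 · 7163
7163 = 13 · 551
551 = 19 · 29
35815 = 5 · 13 · 19 · 29, which has 4 distinct prime factors.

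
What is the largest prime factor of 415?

83

415 = 5 · 83
83 is prime.
So 415 = 5 · 83; the largest prime factor is 83.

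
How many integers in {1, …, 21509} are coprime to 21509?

Factor: 21509 = 137 · 157.
φ(21509) = (137−1) · (157−1) = 136 · 156 = 21216.

21216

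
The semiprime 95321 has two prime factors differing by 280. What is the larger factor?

Since p = q + 280, we have 95321 = q(q + 280), so q² + 280q − 95321 = 0.
Discriminant: 280² + 4·95321 = 78400 + 381284 = 459684; √459684 = 678.
q = (−280 + 678)/2 = 199, and p = q + 280 = 479.
Check: 199 · 479 = 95321.

479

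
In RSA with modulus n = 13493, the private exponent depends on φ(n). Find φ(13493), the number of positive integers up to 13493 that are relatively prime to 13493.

13260

Factor: 13493 = 103 · 131.
φ(13493) = (103−1) · (131−1) = 102 · 130 = 13260.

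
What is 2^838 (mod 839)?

2^1 ≡ 2 (mod 839)
2^2 ≡ 2^2 = 4 ≡ 4 (mod 839)
2^4 ≡ 4^2 = 16 ≡ 16 (mod 839)
2^8 ≡ 16^2 = 256 ≡ 256 (mod 839)
2^16 ≡ 256^2 = 65536 ≡ 94 (mod 839)
2^32 ≡ 94^2 = 8836 ≡ 446 (mod 839)
2^64 ≡ 446^2 = 198916 ≡ 73 (mod 839)
2^128 ≡ 73^2 = 5329 ≡ 295 (mod 839)
2^256 ≡ 295^2 = 87025 ≡ 608 (mod 839)
2^512 ≡ 608^2 = 369664 ≡ 504 (mod 839)
838 = 512 + 256 + 64 + 4 + 2 in binary powers of 2.
So 2^838 ≡ 504 · 608 · 73 · 16 · 4 ≡ 1 (mod 839).
Since the result is 1, base 2 gives no evidence that 839 is composite.

1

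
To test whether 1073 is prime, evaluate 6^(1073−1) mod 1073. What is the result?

6^1 ≡ 6 (mod 1073)
6^2 ≡ 6^2 = 36 ≡ 36 (mod 1073)
6^4 ≡ 36^2 = 1296 ≡ 223 (mod 1073)
6^8 ≡ 223^2 = 49729 ≡ 371 (mod 1073)
6^16 ≡ 371^2 = 137641 ≡ 297 (mod 1073)
6^32 ≡ 297^2 = 88209 ≡ 223 (mod 1073)
6^64 ≡ 223^2 = 49729 ≡ 371 (mod 1073)
6^128 ≡ 371^2 = 137641 ≡ 297 (mod 1073)
6^256 ≡ 297^2 = 88209 ≡ 223 (mod 1073)
6^512 ≡ 223^2 = 49729 ≡ 371 (mod 1073)
6^1024 ≡ 371^2 = 137641 ≡ 297 (mod 1073)
1072 = 1024 + 32 + 16 in binary powers of 2.
So 6^1072 ≡ 297 · 223 · 297 ≡ 371 (mod 1073).
Since 371 ≠ 1, base 6 is a Fermat witness: 1073 is composite.

371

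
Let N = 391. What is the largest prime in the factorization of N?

391 = 17 · 23
23 is prime.
So 391 = 17 · 23; the largest prime factor is 23.

23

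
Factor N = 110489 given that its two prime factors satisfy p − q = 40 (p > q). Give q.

313

Since p = q + 40, we have 110489 = q(q + 40), so q² + 40q − 110489 = 0.
Discriminant: 40² + 4·110489 = 1600 + 441956 = 443556; √443556 = 666.
q = (−40 + 666)/2 = 313, and p = q + 40 = 353.
Check: 313 · 353 = 110489.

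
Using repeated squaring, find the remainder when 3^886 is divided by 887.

3^1 ≡ 3 (mod 887)
3^2 ≡ 3^2 = 9 ≡ 9 (mod 887)
3^4 ≡ 9^2 = 81 ≡ 81 (mod 887)
3^8 ≡ 81^2 = 6561 ≡ 352 (mod 887)
3^16 ≡ 352^2 = 123904 ≡ 611 (mod 887)
3^32 ≡ 611^2 = 373321 ≡ 781 (mod 887)
3^64 ≡ 781^2 = 609961 ≡ 592 (mod 887)
3^128 ≡ 592^2 = 350464 ≡ 99 (mod 887)
3^256 ≡ 99^2 = 9801 ≡ 44 (mod 887)
3^512 ≡ 44^2 = 1936 ≡ 162 (mod 887)
886 = 512 + 256 + 64 + 32 + 16 + 4 + 2 in binary powers of 2.
So 3^886 ≡ 162 · 44 · 592 · 781 · 611 · 81 · 9 ≡ 1 (mod 887).
Since the result is 1, base 3 gives no evidence that 887 is composite.

1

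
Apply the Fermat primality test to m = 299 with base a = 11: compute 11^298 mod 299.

11^1 ≡ 11 (mod 299)
11^2 ≡ 11^2 = 121 ≡ 121 (mod 299)
11^4 ≡ 121^2 = 14641 ≡ 289 (mod 299)
11^8 ≡ 289^2 = 83521 ≡ 100 (mod 299)
11^16 ≡ 100^2 = 10000 ≡ 133 (mod 299)
11^32 ≡ 133^2 = 17689 ≡ 48 (mod 299)
11^64 ≡ 48^2 = 2304 ≡ 211 (mod 299)
11^128 ≡ 211^2 = 44521 ≡ 269 (mod 299)
11^256 ≡ 269^2 = 72361 ≡ 3 (mod 299)
298 = 256 + 32 + 8 + 2 in binary powers of 2.
So 11^298 ≡ 3 · 48 · 100 · 121 ≡ 127 (mod 299).
Since 127 ≠ 1, base 11 is a Fermat witness: 299 is composite.

127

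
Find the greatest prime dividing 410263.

47

410263 = 7 · 58609
58609 = 29 · 2021
2021 = 43 · 47
47 is prime.
So 410263 = 7 · 29 · 43 · 47; the largest prime factor is 47.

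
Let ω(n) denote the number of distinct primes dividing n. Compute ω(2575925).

2575925 = 5^2 · 103037
103037 = 11 · 9367
9367 = 17 · 551
551 = 19 · 29
2575925 = 5^2 · 11 · 17 · 19 · 29, which has 5 distinct prime factors.

5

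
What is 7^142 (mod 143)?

82

7^1 ≡ 7 (mod 143)
7^2 ≡ 7^2 = 49 ≡ 49 (mod 143)
7^4 ≡ 49^2 = 2401 ≡ 113 (mod 143)
7^8 ≡ 113^2 = 12769 ≡ 42 (mod 143)
7^16 ≡ 42^2 = 1764 ≡ 48 (mod 143)
7^32 ≡ 48^2 = 2304 ≡ 16 (mod 143)
7^64 ≡ 16^2 = 256 ≡ 113 (mod 143)
7^128 ≡ 113^2 = 12769 ≡ 42 (mod 143)
142 = 128 + 8 + 4 + 2 in binary powers of 2.
So 7^142 ≡ 42 · 42 · 113 · 49 ≡ 82 (mod 143).
Since 82 ≠ 1, base 7 is a Fermat witness: 143 is composite.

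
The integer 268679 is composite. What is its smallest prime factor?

19

268679 is odd.
Digit sum 38, not divisible by 3.
Ends in 9: not divisible by 5.
7: 268679 = 7·38382 + 5
11: 268679 = 11·24425 + 4
13: 268679 = 13·20667 + 8
17: 268679 = 17·15804 + 11
19: 268679 = 19·14141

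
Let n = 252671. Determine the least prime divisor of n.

17

252671 is odd.
Digit sum 23, not divisible by 3.
Ends in 1: not divisible by 5.
7: 252671 = 7·36095 + 6
11: 252671 = 11·22970 + 1
13: 252671 = 13·19436 + 3
17: 252671 = 17·14863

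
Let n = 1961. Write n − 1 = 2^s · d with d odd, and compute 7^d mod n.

1418

1961 − 1 = 1960 = 2^3 · 245, so d = 245.
7^1 ≡ 7 (mod 1961)
7^2 ≡ 7^2 = 49 ≡ 49 (mod 1961)
7^4 ≡ 49^2 = 2401 ≡ 440 (mod 1961)
7^8 ≡ 440^2 = 193600 ≡ 1422 (mod 1961)
7^16 ≡ 1422^2 = 2022084 ≡ 293 (mod 1961)
7^32 ≡ 293^2 = 85849 ≡ 1526 (mod 1961)
7^64 ≡ 1526^2 = 2328676 ≡ 969 (mod 1961)
7^128 ≡ 969^2 = 938961 ≡ 1603 (mod 1961)
245 = 128 + 64 + 32 + 16 + 4 + 1 in binary powers of 2.
So 7^245 ≡ 1603 · 969 · 1526 · 293 · 440 · 7 ≡ 1418 (mod 1961).
Squaring chain: 1418 → 699 → 312; never reaches −1, so base 7 is a Miller–Rabin witness that 1961 is composite.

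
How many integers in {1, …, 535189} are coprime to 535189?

Factor: 535189 = 47 · 59 · 193.
φ(535189) = (47−1) · (59−1) · (193−1) = 46 · 58 · 192 = 512256.

512256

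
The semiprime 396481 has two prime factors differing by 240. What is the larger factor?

761

Since p = q + 240, we have 396481 = q(q + 240), so q² + 240q − 396481 = 0.
Discriminant: 240² + 4·396481 = 57600 + 1585924 = 1643524; √1643524 = 1282.
q = (−240 + 1282)/2 = 521, and p = q + 240 = 761.
Check: 521 · 761 = 396481.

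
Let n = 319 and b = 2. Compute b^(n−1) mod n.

212

2^1 ≡ 2 (mod 319)
2^2 ≡ 2^2 = 4 ≡ 4 (mod 319)
2^4 ≡ 4^2 = 16 ≡ 16 (mod 319)
2^8 ≡ 16^2 = 256 ≡ 256 (mod 319)
2^16 ≡ 256^2 = 65536 ≡ 141 (mod 319)
2^32 ≡ 141^2 = 19881 ≡ 103 (mod 319)
2^64 ≡ 103^2 = 10609 ≡ 82 (mod 319)
2^128 ≡ 82^2 = 6724 ≡ 25 (mod 319)
2^256 ≡ 25^2 = 625 ≡ 306 (mod 319)
318 = 256 + 32 + 16 + 8 + 4 + 2 in binary powers of 2.
So 2^318 ≡ 306 · 103 · 141 · 256 · 16 · 4 ≡ 212 (mod 319).
Since 212 ≠ 1, base 2 is a Fermat witness: 319 is composite.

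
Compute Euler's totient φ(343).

294

Factor: 343 = 7^3.
φ(343) = 7^2·(7−1) = 294.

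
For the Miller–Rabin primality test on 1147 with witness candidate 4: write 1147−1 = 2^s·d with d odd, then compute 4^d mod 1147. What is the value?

529

1147 − 1 = 1146 = 2^1 · 573, so d = 573.
4^1 ≡ 4 (mod 1147)
4^2 ≡ 4^2 = 16 ≡ 16 (mod 1147)
4^4 ≡ 16^2 = 256 ≡ 256 (mod 1147)
4^8 ≡ 256^2 = 65536 ≡ 157 (mod 1147)
4^16 ≡ 157^2 = 24649 ≡ 562 (mod 1147)
4^32 ≡ 562^2 = 315844 ≡ 419 (mod 1147)
4^64 ≡ 419^2 = 175561 ≡ 70 (mod 1147)
4^128 ≡ 70^2 = 4900 ≡ 312 (mod 1147)
4^256 ≡ 312^2 = 97344 ≡ 996 (mod 1147)
4^512 ≡ 996^2 = 992016 ≡ 1008 (mod 1147)
573 = 512 + 32 + 16 + 8 + 4 + 1 in binary powers of 2.
So 4^573 ≡ 1008 · 419 · 562 · 157 · 256 · 4 ≡ 529 (mod 1147).
Squaring chain: 529; never reaches −1, so base 4 is a Miller–Rabin witness that 1147 is composite.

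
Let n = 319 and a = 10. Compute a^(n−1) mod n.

122

10^1 ≡ 10 (mod 319)
10^2 ≡ 10^2 = 100 ≡ 100 (mod 319)
10^4 ≡ 100^2 = 10000 ≡ 111 (mod 319)
10^8 ≡ 111^2 = 12321 ≡ 199 (mod 319)
10^16 ≡ 199^2 = 39601 ≡ 45 (mod 319)
10^32 ≡ 45^2 = 2025 ≡ 111 (mod 319)
10^64 ≡ 111^2 = 12321 ≡ 199 (mod 319)
10^128 ≡ 199^2 = 39601 ≡ 45 (mod 319)
10^256 ≡ 45^2 = 2025 ≡ 111 (mod 319)
318 = 256 + 32 + 16 + 8 + 4 + 2 in binary powers of 2.
So 10^318 ≡ 111 · 111 · 45 · 199 · 111 · 100 ≡ 122 (mod 319).
Since 122 ≠ 1, base 10 is a Fermat witness: 319 is composite.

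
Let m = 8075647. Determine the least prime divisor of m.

41

8075647 is odd.
Digit sum 37, not divisible by 3.
Ends in 7: not divisible by 5.
7: 8075647 = 7·1153663 + 6
11: 8075647 = 11·734149 + 8
13: 8075647 = 13·621203 + 8
17: 8075647 = 17·475038 + 1
19: 8075647 = 19·425034 + 1
23: 8075647 = 23·351115 + 2
29: 8075647 = 29·278470 + 17
31: 8075647 = 31·260504 + 23
37: 8075647 = 37·218260 + 27
41: 8075647 = 41·196967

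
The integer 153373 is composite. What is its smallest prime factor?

153373 is odd.
Digit sum 22, not divisible by 3.
Ends in 3: not divisible by 5.
7: 153373 = 7·21910 + 3
11: 153373 = 11·13943

11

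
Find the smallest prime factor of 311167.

23

311167 is odd.
Digit sum 19, not divisible by 3.
Ends in 7: not divisible by 5.
7: 311167 = 7·44452 + 3
11: 311167 = 11·28287 + 10
13: 311167 = 13·23935 + 12
17: 311167 = 17·18303 + 16
19: 311167 = 19·16377 + 4
23: 311167 = 23·13529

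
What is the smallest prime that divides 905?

905 is odd.
Digit sum 14, not divisible by 3.
Ends in 5: divisible by 5.

5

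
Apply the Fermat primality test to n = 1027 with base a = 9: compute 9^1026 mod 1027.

222

9^1 ≡ 9 (mod 1027)
9^2 ≡ 9^2 = 81 ≡ 81 (mod 1027)
9^4 ≡ 81^2 = 6561 ≡ 399 (mod 1027)
9^8 ≡ 399^2 = 159201 ≡ 16 (mod 1027)
9^16 ≡ 16^2 = 256 ≡ 256 (mod 1027)
9^32 ≡ 256^2 = 65536 ≡ 835 (mod 1027)
9^64 ≡ 835^2 = 697225 ≡ 919 (mod 1027)
9^128 ≡ 919^2 = 844561 ≡ 367 (mod 1027)
9^256 ≡ 367^2 = 134689 ≡ 152 (mod 1027)
9^512 ≡ 152^2 = 23104 ≡ 510 (mod 1027)
9^1024 ≡ 510^2 = 260100 ≡ 269 (mod 1027)
1026 = 1024 + 2 in binary powers of 2.
So 9^1026 ≡ 269 · 81 ≡ 222 (mod 1027).
Since 222 ≠ 1, base 9 is a Fermat witness: 1027 is composite.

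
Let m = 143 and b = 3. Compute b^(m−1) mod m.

42

3^1 ≡ 3 (mod 143)
3^2 ≡ 3^2 = 9 ≡ 9 (mod 143)
3^4 ≡ 9^2 = 81 ≡ 81 (mod 143)
3^8 ≡ 81^2 = 6561 ≡ 126 (mod 143)
3^16 ≡ 126^2 = 15876 ≡ 3 (mod 143)
3^32 ≡ 3^2 = 9 ≡ 9 (mod 143)
3^64 ≡ 9^2 = 81 ≡ 81 (mod 143)
3^128 ≡ 81^2 = 6561 ≡ 126 (mod 143)
142 = 128 + 8 + 4 + 2 in binary powers of 2.
So 3^142 ≡ 126 · 126 · 81 · 9 ≡ 42 (mod 143).
Since 42 ≠ 1, base 3 is a Fermat witness: 143 is composite.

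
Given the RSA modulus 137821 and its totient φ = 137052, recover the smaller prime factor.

φ(n) = (p−1)(q−1) = n − (p+q) + 1, so p + q = 137821 − 137052 + 1 = 770.
p and q are the roots of t² − 770t + 137821 = 0.
Discriminant: 770² − 4·137821 = 592900 − 551284 = 41616; √41616 = 204.
q = (770 − 204)/2 = 283, p = (770 + 204)/2 = 487.
Check: 283 · 487 = 137821.

283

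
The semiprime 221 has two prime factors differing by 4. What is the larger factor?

17

Since p = q + 4, we have 221 = q(q + 4), so q² + 4q − 221 = 0.
Discriminant: 4² + 4·221 = 16 + 884 = 900; √900 = 30.
q = (−4 + 30)/2 = 13, and p = q + 4 = 17.
Check: 13 · 17 = 221.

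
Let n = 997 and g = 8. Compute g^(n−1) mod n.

8^1 ≡ 8 (mod 997)
8^2 ≡ 8^2 = 64 ≡ 64 (mod 997)
8^4 ≡ 64^2 = 4096 ≡ 108 (mod 997)
8^8 ≡ 108^2 = 11664 ≡ 697 (mod 997)
8^16 ≡ 697^2 = 485809 ≡ 270 (mod 997)
8^32 ≡ 270^2 = 72900 ≡ 119 (mod 997)
8^64 ≡ 119^2 = 14161 ≡ 203 (mod 997)
8^128 ≡ 203^2 = 41209 ≡ 332 (mod 997)
8^256 ≡ 332^2 = 110224 ≡ 554 (mod 997)
8^512 ≡ 554^2 = 306916 ≡ 837 (mod 997)
996 = 512 + 256 + 128 + 64 + 32 + 4 in binary powers of 2.
So 8^996 ≡ 837 · 554 · 332 · 203 · 119 · 108 ≡ 1 (mod 997).
Since the result is 1, base 8 gives no evidence that 997 is composite.

1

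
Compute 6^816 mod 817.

87

6^1 ≡ 6 (mod 817)
6^2 ≡ 6^2 = 36 ≡ 36 (mod 817)
6^4 ≡ 36^2 = 1296 ≡ 479 (mod 817)
6^8 ≡ 479^2 = 229441 ≡ 681 (mod 817)
6^16 ≡ 681^2 = 463761 ≡ 522 (mod 817)
6^32 ≡ 522^2 = 272484 ≡ 423 (mod 817)
6^64 ≡ 423^2 = 178929 ≡ 6 (mod 817)
6^128 ≡ 6^2 = 36 ≡ 36 (mod 817)
6^256 ≡ 36^2 = 1296 ≡ 479 (mod 817)
6^512 ≡ 479^2 = 229441 ≡ 681 (mod 817)
816 = 512 + 256 + 32 + 16 in binary powers of 2.
So 6^816 ≡ 681 · 479 · 423 · 522 ≡ 87 (mod 817).
Since 87 ≠ 1, base 6 is a Fermat witness: 817 is composite.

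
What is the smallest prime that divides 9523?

89

9523 is odd.
Digit sum 19, not divisible by 3.
Ends in 3: not divisible by 5.
7: 9523 = 7·1360 + 3
11: 9523 = 11·865 + 8
13: 9523 = 13·732 + 7
17: 9523 = 17·560 + 3
19: 9523 = 19·501 + 4
23: 9523 = 23·414 + 1
29: 9523 = 29·328 + 11
31: 9523 = 31·307 + 6
37: 9523 = 37·257 + 14
41: 9523 = 41·232 + 11
43: 9523 = 43·221 + 20
47: 9523 = 47·202 + 29
53: 9523 = 53·179 + 36
59: 9523 = 59·161 + 24
61: 9523 = 61·156 + 7
67: 9523 = 67·142 + 9
71: 9523 = 71·134 + 9
73: 9523 = 73·130 + 33
79: 9523 = 79·120 + 43
83: 9523 = 83·114 + 61
89: 9523 = 89·107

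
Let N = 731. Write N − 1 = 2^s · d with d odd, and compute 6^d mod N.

724

731 − 1 = 730 = 2^1 · 365, so d = 365.
6^1 ≡ 6 (mod 731)
6^2 ≡ 6^2 = 36 ≡ 36 (mod 731)
6^4 ≡ 36^2 = 1296 ≡ 565 (mod 731)
6^8 ≡ 565^2 = 319225 ≡ 509 (mod 731)
6^16 ≡ 509^2 = 259081 ≡ 307 (mod 731)
6^32 ≡ 307^2 = 94249 ≡ 681 (mod 731)
6^64 ≡ 681^2 = 463761 ≡ 307 (mod 731)
6^128 ≡ 307^2 = 94249 ≡ 681 (mod 731)
6^256 ≡ 681^2 = 463761 ≡ 307 (mod 731)
365 = 256 + 64 + 32 + 8 + 4 + 1 in binary powers of 2.
So 6^365 ≡ 307 · 307 · 681 · 509 · 565 · 6 ≡ 724 (mod 731).
Squaring chain: 724; never reaches −1, so base 6 is a Miller–Rabin witness that 731 is composite.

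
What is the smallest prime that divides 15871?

15871 is odd.
Digit sum 22, not divisible by 3.
Ends in 1: not divisible by 5.
7: 15871 = 7·2267 + 2
11: 15871 = 11·1442 + 9
13: 15871 = 13·1220 + 11
17: 15871 = 17·933 + 10
19: 15871 = 19·835 + 6
23: 15871 = 23·690 + 1
29: 15871 = 29·547 + 8
31: 15871 = 31·511 + 30
37: 15871 = 37·428 + 35
41: 15871 = 41·387 + 4
43: 15871 = 43·369 + 4
47: 15871 = 47·337 + 32
53: 15871 = 53·299 + 24
59: 15871 = 59·269

59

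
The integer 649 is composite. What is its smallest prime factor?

11

649 is odd.
Digit sum 19, not divisible by 3.
Ends in 9: not divisible by 5.
7: 649 = 7·92 + 5
11: 649 = 11·59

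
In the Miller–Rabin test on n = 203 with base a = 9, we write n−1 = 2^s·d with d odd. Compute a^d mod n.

203 − 1 = 202 = 2^1 · 101, so d = 101.
9^1 ≡ 9 (mod 203)
9^2 ≡ 9^2 = 81 ≡ 81 (mod 203)
9^4 ≡ 81^2 = 6561 ≡ 65 (mod 203)
9^8 ≡ 65^2 = 4225 ≡ 165 (mod 203)
9^16 ≡ 165^2 = 27225 ≡ 23 (mod 203)
9^32 ≡ 23^2 = 529 ≡ 123 (mod 203)
9^64 ≡ 123^2 = 15129 ≡ 107 (mod 203)
101 = 64 + 32 + 4 + 1 in binary powers of 2.
So 9^101 ≡ 107 · 123 · 65 · 9 ≡ 4 (mod 203).
Squaring chain: 4; never reaches −1, so base 9 is a Miller–Rabin witness that 203 is composite.

4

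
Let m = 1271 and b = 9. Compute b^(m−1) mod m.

532

9^1 ≡ 9 (mod 1271)
9^2 ≡ 9^2 = 81 ≡ 81 (mod 1271)
9^4 ≡ 81^2 = 6561 ≡ 206 (mod 1271)
9^8 ≡ 206^2 = 42436 ≡ 493 (mod 1271)
9^16 ≡ 493^2 = 243049 ≡ 288 (mod 1271)
9^32 ≡ 288^2 = 82944 ≡ 329 (mod 1271)
9^64 ≡ 329^2 = 108241 ≡ 206 (mod 1271)
9^128 ≡ 206^2 = 42436 ≡ 493 (mod 1271)
9^256 ≡ 493^2 = 243049 ≡ 288 (mod 1271)
9^512 ≡ 288^2 = 82944 ≡ 329 (mod 1271)
9^1024 ≡ 329^2 = 108241 ≡ 206 (mod 1271)
1270 = 1024 + 128 + 64 + 32 + 16 + 4 + 2 in binary powers of 2.
So 9^1270 ≡ 206 · 493 · 206 · 329 · 288 · 206 · 81 ≡ 532 (mod 1271).
Since 532 ≠ 1, base 9 is a Fermat witness: 1271 is composite.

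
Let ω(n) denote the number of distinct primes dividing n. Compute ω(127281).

127281 = 3 · 42427
42427 = 7 · 6061
6061 = 11 · 551
551 = 19 · 29
127281 = 3 · 7 · 11 · 19 · 29, which has 5 distinct prime factors.

5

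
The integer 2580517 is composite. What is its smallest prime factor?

53

2580517 is odd.
Digit sum 28, not divisible by 3.
Ends in 7: not divisible by 5.
7: 2580517 = 7·368645 + 2
11: 2580517 = 11·234592 + 5
13: 2580517 = 13·198501 + 4
17: 2580517 = 17·151795 + 2
19: 2580517 = 19·135816 + 13
23: 2580517 = 23·112196 + 9
29: 2580517 = 29·88983 + 10
31: 2580517 = 31·83242 + 15
37: 2580517 = 37·69743 + 26
41: 2580517 = 41·62939 + 18
43: 2580517 = 43·60012 + 1
47: 2580517 = 47·54904 + 29
53: 2580517 = 53·48689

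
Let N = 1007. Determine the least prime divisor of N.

1007 is odd.
Digit sum 8, not divisible by 3.
Ends in 7: not divisible by 5.
7: 1007 = 7·143 + 6
11: 1007 = 11·91 + 6
13: 1007 = 13·77 + 6
17: 1007 = 17·59 + 4
19: 1007 = 19·53

19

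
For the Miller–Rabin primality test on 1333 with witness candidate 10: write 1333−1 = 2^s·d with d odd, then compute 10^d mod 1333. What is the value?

907

1333 − 1 = 1332 = 2^2 · 333, so d = 333.
10^1 ≡ 10 (mod 1333)
10^2 ≡ 10^2 = 100 ≡ 100 (mod 1333)
10^4 ≡ 100^2 = 10000 ≡ 669 (mod 1333)
10^8 ≡ 669^2 = 447561 ≡ 1006 (mod 1333)
10^16 ≡ 1006^2 = 1012036 ≡ 289 (mod 1333)
10^32 ≡ 289^2 = 83521 ≡ 875 (mod 1333)
10^64 ≡ 875^2 = 765625 ≡ 483 (mod 1333)
10^128 ≡ 483^2 = 233289 ≡ 14 (mod 1333)
10^256 ≡ 14^2 = 196 ≡ 196 (mod 1333)
333 = 256 + 64 + 8 + 4 + 1 in binary powers of 2.
So 10^333 ≡ 196 · 483 · 1006 · 669 · 10 ≡ 907 (mod 1333).
Squaring chain: 907 → 188; never reaches −1, so base 10 is a Miller–Rabin witness that 1333 is composite.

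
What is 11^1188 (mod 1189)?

1009

11^1 ≡ 11 (mod 1189)
11^2 ≡ 11^2 = 121 ≡ 121 (mod 1189)
11^4 ≡ 121^2 = 14641 ≡ 373 (mod 1189)
11^8 ≡ 373^2 = 139129 ≡ 16 (mod 1189)
11^16 ≡ 16^2 = 256 ≡ 256 (mod 1189)
11^32 ≡ 256^2 = 65536 ≡ 141 (mod 1189)
11^64 ≡ 141^2 = 19881 ≡ 857 (mod 1189)
11^128 ≡ 857^2 = 734449 ≡ 836 (mod 1189)
11^256 ≡ 836^2 = 698896 ≡ 953 (mod 1189)
11^512 ≡ 953^2 = 908209 ≡ 1002 (mod 1189)
11^1024 ≡ 1002^2 = 1004004 ≡ 488 (mod 1189)
1188 = 1024 + 128 + 32 + 4 in binary powers of 2.
So 11^1188 ≡ 488 · 836 · 141 · 373 ≡ 1009 (mod 1189).
Since 1009 ≠ 1, base 11 is a Fermat witness: 1189 is composite.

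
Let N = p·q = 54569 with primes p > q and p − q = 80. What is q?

Since p = q + 80, we have 54569 = q(q + 80), so q² + 80q − 54569 = 0.
Discriminant: 80² + 4·54569 = 6400 + 218276 = 224676; √224676 = 474.
q = (−80 + 474)/2 = 197, and p = q + 80 = 277.
Check: 197 · 277 = 54569.

197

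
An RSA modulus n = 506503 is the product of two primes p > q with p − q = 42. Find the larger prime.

Since p = q + 42, we have 506503 = q(q + 42), so q² + 42q − 506503 = 0.
Discriminant: 42² + 4·506503 = 1764 + 2026012 = 2027776; √2027776 = 1424.
q = (−42 + 1424)/2 = 691, and p = q + 42 = 733.
Check: 691 · 733 = 506503.

733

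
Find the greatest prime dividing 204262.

53

204262 = 2 · 102131
102131 = 41 · 2491
2491 = 47 · 53
53 is prime.
So 204262 = 2 · 41 · 47 · 53; the largest prime factor is 53.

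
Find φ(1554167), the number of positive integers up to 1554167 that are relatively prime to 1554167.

1511640

Factor: 1554167 = 79 · 103 · 191.
φ(1554167) = (79−1) · (103−1) · (191−1) = 78 · 102 · 190 = 1511640.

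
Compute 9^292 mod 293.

9^1 ≡ 9 (mod 293)
9^2 ≡ 9^2 = 81 ≡ 81 (mod 293)
9^4 ≡ 81^2 = 6561 ≡ 115 (mod 293)
9^8 ≡ 115^2 = 13225 ≡ 40 (mod 293)
9^16 ≡ 40^2 = 1600 ≡ 135 (mod 293)
9^32 ≡ 135^2 = 18225 ≡ 59 (mod 293)
9^64 ≡ 59^2 = 3481 ≡ 258 (mod 293)
9^128 ≡ 258^2 = 66564 ≡ 53 (mod 293)
9^256 ≡ 53^2 = 2809 ≡ 172 (mod 293)
292 = 256 + 32 + 4 in binary powers of 2.
So 9^292 ≡ 172 · 59 · 115 ≡ 1 (mod 293).
Since the result is 1, base 9 gives no evidence that 293 is composite.

1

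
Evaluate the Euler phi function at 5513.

Factor: 5513 = 37 · 149.
φ(5513) = (37−1) · (149−1) = 36 · 148 = 5328.

5328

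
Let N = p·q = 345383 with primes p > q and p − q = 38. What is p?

Since p = q + 38, we have 345383 = q(q + 38), so q² + 38q − 345383 = 0.
Discriminant: 38² + 4·345383 = 1444 + 1381532 = 1382976; √1382976 = 1176.
q = (−38 + 1176)/2 = 569, and p = q + 38 = 607.
Check: 569 · 607 = 345383.

607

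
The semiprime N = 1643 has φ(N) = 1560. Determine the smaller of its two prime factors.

φ(n) = (p−1)(q−1) = n − (p+q) + 1, so p + q = 1643 − 1560 + 1 = 84.
p and q are the roots of t² − 84t + 1643 = 0.
Discriminant: 84² − 4·1643 = 7056 − 6572 = 484; √484 = 22.
q = (84 − 22)/2 = 31, p = (84 + 22)/2 = 53.
Check: 31 · 53 = 1643.

31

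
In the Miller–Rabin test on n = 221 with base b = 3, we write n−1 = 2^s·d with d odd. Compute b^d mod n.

198

221 − 1 = 220 = 2^2 · 55, so d = 55.
3^1 ≡ 3 (mod 221)
3^2 ≡ 3^2 = 9 ≡ 9 (mod 221)
3^4 ≡ 9^2 = 81 ≡ 81 (mod 221)
3^8 ≡ 81^2 = 6561 ≡ 152 (mod 221)
3^16 ≡ 152^2 = 23104 ≡ 120 (mod 221)
3^32 ≡ 120^2 = 14400 ≡ 35 (mod 221)
55 = 32 + 16 + 4 + 2 + 1 in binary powers of 2.
So 3^55 ≡ 35 · 120 · 81 · 9 · 3 ≡ 198 (mod 221).
Squaring chain: 198 → 87; never reaches −1, so base 3 is a Miller–Rabin witness that 221 is composite.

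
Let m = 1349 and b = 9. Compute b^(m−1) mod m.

1068

9^1 ≡ 9 (mod 1349)
9^2 ≡ 9^2 = 81 ≡ 81 (mod 1349)
9^4 ≡ 81^2 = 6561 ≡ 1165 (mod 1349)
9^8 ≡ 1165^2 = 1357225 ≡ 131 (mod 1349)
9^16 ≡ 131^2 = 17161 ≡ 973 (mod 1349)
9^32 ≡ 973^2 = 946729 ≡ 1080 (mod 1349)
9^64 ≡ 1080^2 = 1166400 ≡ 864 (mod 1349)
9^128 ≡ 864^2 = 746496 ≡ 499 (mod 1349)
9^256 ≡ 499^2 = 249001 ≡ 785 (mod 1349)
9^512 ≡ 785^2 = 616225 ≡ 1081 (mod 1349)
9^1024 ≡ 1081^2 = 1168561 ≡ 327 (mod 1349)
1348 = 1024 + 256 + 64 + 4 in binary powers of 2.
So 9^1348 ≡ 327 · 785 · 864 · 1165 ≡ 1068 (mod 1349).
Since 1068 ≠ 1, base 9 is a Fermat witness: 1349 is composite.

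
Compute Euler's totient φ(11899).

Factor: 11899 = 73 · 163.
φ(11899) = (73−1) · (163−1) = 72 · 162 = 11664.

11664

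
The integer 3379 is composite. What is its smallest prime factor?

31

3379 is odd.
Digit sum 22, not divisible by 3.
Ends in 9: not divisible by 5.
7: 3379 = 7·482 + 5
11: 3379 = 11·307 + 2
13: 3379 = 13·259 + 12
17: 3379 = 17·198 + 13
19: 3379 = 19·177 + 16
23: 3379 = 23·146 + 21
29: 3379 = 29·116 + 15
31: 3379 = 31·109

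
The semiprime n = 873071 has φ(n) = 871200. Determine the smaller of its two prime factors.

881

φ(n) = (p−1)(q−1) = n − (p+q) + 1, so p + q = 873071 − 871200 + 1 = 1872.
p and q are the roots of t² − 1872t + 873071 = 0.
Discriminant: 1872² − 4·873071 = 3504384 − 3492284 = 12100; √12100 = 110.
q = (1872 − 110)/2 = 881, p = (1872 + 110)/2 = 991.
Check: 881 · 991 = 873071.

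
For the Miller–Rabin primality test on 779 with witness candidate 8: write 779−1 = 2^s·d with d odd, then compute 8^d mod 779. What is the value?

779 − 1 = 778 = 2^1 · 389, so d = 389.
8^1 ≡ 8 (mod 779)
8^2 ≡ 8^2 = 64 ≡ 64 (mod 779)
8^4 ≡ 64^2 = 4096 ≡ 201 (mod 779)
8^8 ≡ 201^2 = 40401 ≡ 672 (mod 779)
8^16 ≡ 672^2 = 451584 ≡ 543 (mod 779)
8^32 ≡ 543^2 = 294849 ≡ 387 (mod 779)
8^64 ≡ 387^2 = 149769 ≡ 201 (mod 779)
8^128 ≡ 201^2 = 40401 ≡ 672 (mod 779)
8^256 ≡ 672^2 = 451584 ≡ 543 (mod 779)
389 = 256 + 128 + 4 + 1 in binary powers of 2.
So 8^389 ≡ 543 · 672 · 201 · 8 ≡ 620 (mod 779).
Squaring chain: 620; never reaches −1, so base 8 is a Miller–Rabin witness that 779 is composite.

620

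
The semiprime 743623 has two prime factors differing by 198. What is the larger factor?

967

Since p = q + 198, we have 743623 = q(q + 198), so q² + 198q − 743623 = 0.
Discriminant: 198² + 4·743623 = 39204 + 2974492 = 3013696; √3013696 = 1736.
q = (−198 + 1736)/2 = 769, and p = q + 198 = 967.
Check: 769 · 967 = 743623.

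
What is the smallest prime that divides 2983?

19

2983 is odd.
Digit sum 22, not divisible by 3.
Ends in 3: not divisible by 5.
7: 2983 = 7·426 + 1
11: 2983 = 11·271 + 2
13: 2983 = 13·229 + 6
17: 2983 = 17·175 + 8
19: 2983 = 19·157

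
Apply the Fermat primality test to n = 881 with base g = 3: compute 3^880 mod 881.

1

3^1 ≡ 3 (mod 881)
3^2 ≡ 3^2 = 9 ≡ 9 (mod 881)
3^4 ≡ 9^2 = 81 ≡ 81 (mod 881)
3^8 ≡ 81^2 = 6561 ≡ 394 (mod 881)
3^16 ≡ 394^2 = 155236 ≡ 180 (mod 881)
3^32 ≡ 180^2 = 32400 ≡ 684 (mod 881)
3^64 ≡ 684^2 = 467856 ≡ 45 (mod 881)
3^128 ≡ 45^2 = 2025 ≡ 263 (mod 881)
3^256 ≡ 263^2 = 69169 ≡ 451 (mod 881)
3^512 ≡ 451^2 = 203401 ≡ 771 (mod 881)
880 = 512 + 256 + 64 + 32 + 16 in binary powers of 2.
So 3^880 ≡ 771 · 451 · 45 · 684 · 180 ≡ 1 (mod 881).
Since the result is 1, base 3 gives no evidence that 881 is composite.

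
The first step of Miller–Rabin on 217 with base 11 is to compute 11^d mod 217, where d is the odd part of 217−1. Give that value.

217 − 1 = 216 = 2^3 · 27, so d = 27.
11^1 ≡ 11 (mod 217)
11^2 ≡ 11^2 = 121 ≡ 121 (mod 217)
11^4 ≡ 121^2 = 14641 ≡ 102 (mod 217)
11^8 ≡ 102^2 = 10404 ≡ 205 (mod 217)
11^16 ≡ 205^2 = 42025 ≡ 144 (mod 217)
27 = 16 + 8 + 2 + 1 in binary powers of 2.
So 11^27 ≡ 144 · 205 · 121 · 11 ≡ 15 (mod 217).
Squaring chain: 15 → 8 → 64; never reaches −1, so base 11 is a Miller–Rabin witness that 217 is composite.

15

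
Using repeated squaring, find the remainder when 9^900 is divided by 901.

9^1 ≡ 9 (mod 901)
9^2 ≡ 9^2 = 81 ≡ 81 (mod 901)
9^4 ≡ 81^2 = 6561 ≡ 254 (mod 901)
9^8 ≡ 254^2 = 64516 ≡ 545 (mod 901)
9^16 ≡ 545^2 = 297025 ≡ 596 (mod 901)
9^32 ≡ 596^2 = 355216 ≡ 222 (mod 901)
9^64 ≡ 222^2 = 49284 ≡ 630 (mod 901)
9^128 ≡ 630^2 = 396900 ≡ 460 (mod 901)
9^256 ≡ 460^2 = 211600 ≡ 766 (mod 901)
9^512 ≡ 766^2 = 586756 ≡ 205 (mod 901)
900 = 512 + 256 + 128 + 4 in binary powers of 2.
So 9^900 ≡ 205 · 766 · 460 · 254 ≡ 543 (mod 901).
Since 543 ≠ 1, base 9 is a Fermat witness: 901 is composite.

543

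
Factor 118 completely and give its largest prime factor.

118 = 2 · 59
59 is prime.
So 118 = 2 · 59; the largest prime factor is 59.

59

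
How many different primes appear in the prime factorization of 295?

295 = 5 · 59
295 = 5 · 59, which has 2 distinct prime factors.

2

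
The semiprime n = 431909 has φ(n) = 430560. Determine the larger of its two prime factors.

829

φ(n) = (p−1)(q−1) = n − (p+q) + 1, so p + q = 431909 − 430560 + 1 = 1350.
p and q are the roots of t² − 1350t + 431909 = 0.
Discriminant: 1350² − 4·431909 = 1822500 − 1727636 = 94864; √94864 = 308.
q = (1350 − 308)/2 = 521, p = (1350 + 308)/2 = 829.
Check: 521 · 829 = 431909.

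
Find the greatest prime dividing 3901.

83

3901 = 47 · 83
83 is prime.
So 3901 = 47 · 83; the largest prime factor is 83.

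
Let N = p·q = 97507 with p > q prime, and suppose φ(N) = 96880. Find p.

347

φ(n) = (p−1)(q−1) = n − (p+q) + 1, so p + q = 97507 − 96880 + 1 = 628.
p and q are the roots of t² − 628t + 97507 = 0.
Discriminant: 628² − 4·97507 = 394384 − 390028 = 4356; √4356 = 66.
q = (628 − 66)/2 = 281, p = (628 + 66)/2 = 347.
Check: 281 · 347 = 97507.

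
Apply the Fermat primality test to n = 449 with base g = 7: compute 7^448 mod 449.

7^1 ≡ 7 (mod 449)
7^2 ≡ 7^2 = 49 ≡ 49 (mod 449)
7^4 ≡ 49^2 = 2401 ≡ 156 (mod 449)
7^8 ≡ 156^2 = 24336 ≡ 90 (mod 449)
7^16 ≡ 90^2 = 8100 ≡ 18 (mod 449)
7^32 ≡ 18^2 = 324 ≡ 324 (mod 449)
7^64 ≡ 324^2 = 104976 ≡ 359 (mod 449)
7^128 ≡ 359^2 = 128881 ≡ 18 (mod 449)
7^256 ≡ 18^2 = 324 ≡ 324 (mod 449)
448 = 256 + 128 + 64 in binary powers of 2.
So 7^448 ≡ 324 · 18 · 359 ≡ 1 (mod 449).
Since the result is 1, base 7 gives no evidence that 449 is composite.

1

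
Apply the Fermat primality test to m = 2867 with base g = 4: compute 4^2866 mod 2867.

4^1 ≡ 4 (mod 2867)
4^2 ≡ 4^2 = 16 ≡ 16 (mod 2867)
4^4 ≡ 16^2 = 256 ≡ 256 (mod 2867)
4^8 ≡ 256^2 = 65536 ≡ 2462 (mod 2867)
4^16 ≡ 2462^2 = 6061444 ≡ 606 (mod 2867)
4^32 ≡ 606^2 = 367236 ≡ 260 (mod 2867)
4^64 ≡ 260^2 = 67600 ≡ 1659 (mod 2867)
4^128 ≡ 1659^2 = 2752281 ≡ 2828 (mod 2867)
4^256 ≡ 2828^2 = 7997584 ≡ 1521 (mod 2867)
4^512 ≡ 1521^2 = 2313441 ≡ 2639 (mod 2867)
4^1024 ≡ 2639^2 = 6964321 ≡ 378 (mod 2867)
4^2048 ≡ 378^2 = 142884 ≡ 2401 (mod 2867)
2866 = 2048 + 512 + 256 + 32 + 16 + 2 in binary powers of 2.
So 4^2866 ≡ 2401 · 2639 · 1521 · 260 · 606 · 16 ≡ 972 (mod 2867).
Since 972 ≠ 1, base 4 is a Fermat witness: 2867 is composite.

972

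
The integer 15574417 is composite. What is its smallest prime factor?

15574417 is odd.
Digit sum 34, not divisible by 3.
Ends in 7: not divisible by 5.
7: 15574417 = 7·2224916 + 5
11: 15574417 = 11·1415856 + 1
13: 15574417 = 13·1198032 + 1
17: 15574417 = 17·916142 + 3
19: 15574417 = 19·819706 + 3
23: 15574417 = 23·677148 + 13
29: 15574417 = 29·537048 + 25
31: 15574417 = 31·502400 + 17
37: 15574417 = 37·420930 + 7
41: 15574417 = 41·379863 + 34
43: 15574417 = 43·362195 + 32
47: 15574417 = 47·331370 + 27
53: 15574417 = 53·293856 + 49
59: 15574417 = 59·263973 + 10
61: 15574417 = 61·255318 + 19
67: 15574417 = 67·232453 + 66
71: 15574417 = 71·219357 + 70
73: 15574417 = 73·213348 + 13
79: 15574417 = 79·197144 + 41
83: 15574417 = 83·187643 + 48
89: 15574417 = 89·174993 + 40
97: 15574417 = 97·160561

97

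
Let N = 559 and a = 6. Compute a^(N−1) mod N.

259

6^1 ≡ 6 (mod 559)
6^2 ≡ 6^2 = 36 ≡ 36 (mod 559)
6^4 ≡ 36^2 = 1296 ≡ 178 (mod 559)
6^8 ≡ 178^2 = 31684 ≡ 380 (mod 559)
6^16 ≡ 380^2 = 144400 ≡ 178 (mod 559)
6^32 ≡ 178^2 = 31684 ≡ 380 (mod 559)
6^64 ≡ 380^2 = 144400 ≡ 178 (mod 559)
6^128 ≡ 178^2 = 31684 ≡ 380 (mod 559)
6^256 ≡ 380^2 = 144400 ≡ 178 (mod 559)
6^512 ≡ 178^2 = 31684 ≡ 380 (mod 559)
558 = 512 + 32 + 8 + 4 + 2 in binary powers of 2.
So 6^558 ≡ 380 · 380 · 380 · 178 · 36 ≡ 259 (mod 559).
Since 259 ≠ 1, base 6 is a Fermat witness: 559 is composite.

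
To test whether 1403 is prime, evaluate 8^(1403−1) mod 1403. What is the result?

430

8^1 ≡ 8 (mod 1403)
8^2 ≡ 8^2 = 64 ≡ 64 (mod 1403)
8^4 ≡ 64^2 = 4096 ≡ 1290 (mod 1403)
8^8 ≡ 1290^2 = 1664100 ≡ 142 (mod 1403)
8^16 ≡ 142^2 = 20164 ≡ 522 (mod 1403)
8^32 ≡ 522^2 = 272484 ≡ 302 (mod 1403)
8^64 ≡ 302^2 = 91204 ≡ 9 (mod 1403)
8^128 ≡ 9^2 = 81 ≡ 81 (mod 1403)
8^256 ≡ 81^2 = 6561 ≡ 949 (mod 1403)
8^512 ≡ 949^2 = 900601 ≡ 1278 (mod 1403)
8^1024 ≡ 1278^2 = 1633284 ≡ 192 (mod 1403)
1402 = 1024 + 256 + 64 + 32 + 16 + 8 + 2 in binary powers of 2.
So 8^1402 ≡ 192 · 949 · 9 · 302 · 522 · 142 · 64 ≡ 430 (mod 1403).
Since 430 ≠ 1, base 8 is a Fermat witness: 1403 is composite.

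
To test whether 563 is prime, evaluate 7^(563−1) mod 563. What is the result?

1

7^1 ≡ 7 (mod 563)
7^2 ≡ 7^2 = 49 ≡ 49 (mod 563)
7^4 ≡ 49^2 = 2401 ≡ 149 (mod 563)
7^8 ≡ 149^2 = 22201 ≡ 244 (mod 563)
7^16 ≡ 244^2 = 59536 ≡ 421 (mod 563)
7^32 ≡ 421^2 = 177241 ≡ 459 (mod 563)
7^64 ≡ 459^2 = 210681 ≡ 119 (mod 563)
7^128 ≡ 119^2 = 14161 ≡ 86 (mod 563)
7^256 ≡ 86^2 = 7396 ≡ 77 (mod 563)
7^512 ≡ 77^2 = 5929 ≡ 299 (mod 563)
562 = 512 + 32 + 16 + 2 in binary powers of 2.
So 7^562 ≡ 299 · 459 · 421 · 49 ≡ 1 (mod 563).
Since the result is 1, base 7 gives no evidence that 563 is composite.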